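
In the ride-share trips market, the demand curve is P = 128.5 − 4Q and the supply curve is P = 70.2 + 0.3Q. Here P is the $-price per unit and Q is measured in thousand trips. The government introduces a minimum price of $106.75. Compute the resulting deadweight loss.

$141.78 thousand

Competitive equilibrium: 128.5 − 4Q = 70.2 + 0.3Q → Q* = 13.5581, P* = 74.2674.
At the floor P = 106.75, quantity demanded = (128.5 − 106.75)/4 = 5.4375.
Sellers' marginal cost at Q' = 5.4375: 70.2 + 0.3·5.4375 = 71.8313.
ΔQ = 13.5581 − 5.4375 = 8.1206; wedge = 106.75 − 71.8313 = 34.9187.
DWL = ½ × 8.1206 × 34.9187 = $141.78 thousand.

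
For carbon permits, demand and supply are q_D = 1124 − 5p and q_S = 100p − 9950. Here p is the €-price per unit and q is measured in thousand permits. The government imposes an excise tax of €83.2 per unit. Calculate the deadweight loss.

In inverse form: demand p = 224.8 − 0.2q, supply p = 99.5 + 0.01q.
Competitive equilibrium: 224.8 − 0.2q = 99.5 + 0.01q → q* = 596.6667, p* = 105.4667.
With the tax, the buyer price exceeds the seller price by 83.2: (224.8 − 0.2q) − (99.5 + 0.01q) = 83.2 → q' = 200.4762.
Δq = 596.6667 − 200.4762 = 396.1905; the wedge equals the tax, 83.2.
Deadweight loss = ½ × 396.1905 × 83.2 = €16481.52 thousand.

€16481.52 thousand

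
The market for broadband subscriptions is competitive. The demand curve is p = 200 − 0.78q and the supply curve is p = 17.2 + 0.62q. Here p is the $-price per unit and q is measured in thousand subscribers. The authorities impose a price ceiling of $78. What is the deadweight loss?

$739.69 thousand

Competitive equilibrium: 200 − 0.78q = 17.2 + 0.62q → q* = 130.5714, p* = 98.1543.
At the ceiling p = 78, quantity supplied = (78 − 17.2)/0.62 = 98.0645.
Willingness to pay at q' = 98.0645: 200 − 0.78·98.0645 = 123.5097.
Δq = 130.5714 − 98.0645 = 32.5069; wedge = 123.5097 − 78 = 45.5097.
The triangle = ½ × 32.5069 × 45.5097 = $739.69 thousand.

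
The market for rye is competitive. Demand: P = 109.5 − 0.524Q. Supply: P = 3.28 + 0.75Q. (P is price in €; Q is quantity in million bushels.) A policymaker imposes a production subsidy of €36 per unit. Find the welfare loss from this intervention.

€508.63 million

Competitive equilibrium: 109.5 − 0.524Q = 3.28 + 0.75Q → Q* = 83.3752, P* = 65.8114.
The subsidy lowers effective supply by 36: P = 0.75Q − 32.72.
New quantity: 109.5 − 0.524Q = 0.75Q − 32.72 → Q' = 111.63265.
Overproduction ΔQ = 111.63265 − 83.3752 = 28.25745; wedge = subsidy = 36.
The triangle = ½ × 28.25745 × 36 = €508.63 million.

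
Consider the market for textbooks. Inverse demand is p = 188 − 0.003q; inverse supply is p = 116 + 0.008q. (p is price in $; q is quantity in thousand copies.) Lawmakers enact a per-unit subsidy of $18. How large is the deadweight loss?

$14727.27 thousand

Competitive equilibrium: 188 − 0.003q = 116 + 0.008q → q* = 6545.4545, p* = 168.3636.
The subsidy lowers effective supply by 18: p = 98 + 0.008q.
New quantity: 188 − 0.003q = 98 + 0.008q → q' = 8181.8182.
Overproduction Δq = 8181.8182 − 6545.4545 = 1636.3637; wedge = subsidy = 18.
Deadweight loss = ½ × 1636.3637 × 18 = $14727.27 thousand.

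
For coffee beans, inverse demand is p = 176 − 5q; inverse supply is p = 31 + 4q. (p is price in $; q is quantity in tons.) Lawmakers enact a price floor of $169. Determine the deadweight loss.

$973.88

Competitive equilibrium: 176 − 5q = 31 + 4q → q* = 16.11111, p* = 95.44444.
At the floor p = 169, quantity demanded = (176 − 169)/5 = 1.4.
Sellers' marginal cost at q' = 1.4: 31 + 4·1.4 = 36.6.
Δq = 16.11111 − 1.4 = 14.71111; wedge = 169 − 36.6 = 132.4.
Deadweight loss = ½ × 14.71111 × 132.4 = $973.88.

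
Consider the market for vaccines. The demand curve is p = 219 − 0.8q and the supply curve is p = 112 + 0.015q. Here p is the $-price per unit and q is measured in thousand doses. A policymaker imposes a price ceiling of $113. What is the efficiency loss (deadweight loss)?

$1701.70 thousand

Competitive equilibrium: 219 − 0.8q = 112 + 0.015q → q* = 131.2883, p* = 113.9693.
At the ceiling p = 113, quantity supplied = (113 − 112)/0.015 = 66.6667.
Willingness to pay at q' = 66.6667: 219 − 0.8·66.6667 = 165.6666.
Δq = 131.2883 − 66.6667 = 64.6216; wedge = 165.6666 − 113 = 52.6666.
DWL = ½ × 64.6216 × 52.6666 = $1701.70 thousand.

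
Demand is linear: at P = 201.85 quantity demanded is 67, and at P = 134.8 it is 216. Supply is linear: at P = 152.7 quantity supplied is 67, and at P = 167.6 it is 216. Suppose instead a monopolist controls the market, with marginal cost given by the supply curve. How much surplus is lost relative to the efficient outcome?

1361.54

Demand slope = (134.8 − 201.85)/(216 − 67) = −0.45, so P = 232 − 0.45Q.
Supply slope = (167.6 − 152.7)/(216 − 67) = 0.1, so P = 146 + 0.1Q.
Competitive equilibrium: 232 − 0.45Q = 146 + 0.1Q → Q* = 156.3636, P* = 161.6364.
Marginal revenue: MR = 232 − 0.9Q. Set MR = MC: 232 − 0.9Q = 146 + 0.1Q → Q_m = 86.
Price P_m = 232 − 0.45·86 = 193.3; MC(Q_m) = 146 + 0.1·86 = 154.6.
Competitive Q* = 156.3636, so ΔQ = 70.3636; wedge = 193.3 − 154.6 = 38.7.
The triangle = ½ × 70.3636 × 38.7 = 1361.54.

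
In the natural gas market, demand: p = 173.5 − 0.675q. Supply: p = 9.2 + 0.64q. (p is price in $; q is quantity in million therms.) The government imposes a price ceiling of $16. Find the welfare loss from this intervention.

$8592.60 million

Competitive equilibrium: 173.5 − 0.675q = 9.2 + 0.64q → q* = 124.943, p* = 89.1635.
At the ceiling p = 16, quantity supplied = (16 − 9.2)/0.64 = 10.625.
Willingness to pay at q' = 10.625: 173.5 − 0.675·10.625 = 166.3281.
Δq = 124.943 − 10.625 = 114.318; wedge = 166.3281 − 16 = 150.3281.
DWL = ½ × 114.318 × 150.3281 = $8592.60 million.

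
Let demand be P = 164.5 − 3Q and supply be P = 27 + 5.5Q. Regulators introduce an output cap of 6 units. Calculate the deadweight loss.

440.13

Competitive equilibrium: 164.5 − 3Q = 27 + 5.5Q → Q* = 16.1765, P* = 115.9706.
At Q = 6: demand price = 164.5 − 3·6 = 146.5; supply price = 27 + 5.5·6 = 60.
ΔQ = 16.1765 − 6 = 10.1765; wedge = 146.5 − 60 = 86.5.
Deadweight loss = ½ × 10.1765 × 86.5 = 440.13.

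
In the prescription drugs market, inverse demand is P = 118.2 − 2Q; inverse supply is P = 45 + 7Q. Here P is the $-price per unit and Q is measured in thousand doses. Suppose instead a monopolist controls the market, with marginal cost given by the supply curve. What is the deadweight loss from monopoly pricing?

Competitive equilibrium: 118.2 − 2Q = 45 + 7Q → Q* = 8.1333, P* = 101.9333.
Marginal revenue: MR = 118.2 − 4Q. Set MR = MC: 118.2 − 4Q = 45 + 7Q → Q_m = 6.6545.
Price P_m = 118.2 − 2·6.6545 = 104.891; MC(Q_m) = 45 + 7·6.6545 = 91.5815.
Competitive Q* = 8.1333, so ΔQ = 1.4788; wedge = 104.891 − 91.5815 = 13.3095.
DWL = ½ × 1.4788 × 13.3095 = $9.84 thousand.

$9.84 thousand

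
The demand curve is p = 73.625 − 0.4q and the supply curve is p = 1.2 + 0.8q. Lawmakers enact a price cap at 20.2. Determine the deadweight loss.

Competitive equilibrium: 73.625 − 0.4q = 1.2 + 0.8q → q* = 60.3542, p* = 49.4833.
At the ceiling p = 20.2, quantity supplied = (20.2 − 1.2)/0.8 = 23.75.
Willingness to pay at q' = 23.75: 73.625 − 0.4·23.75 = 64.125.
Δq = 60.3542 − 23.75 = 36.6042; wedge = 64.125 − 20.2 = 43.925.
The triangle = ½ × 36.6042 × 43.925 = 803.92.

803.92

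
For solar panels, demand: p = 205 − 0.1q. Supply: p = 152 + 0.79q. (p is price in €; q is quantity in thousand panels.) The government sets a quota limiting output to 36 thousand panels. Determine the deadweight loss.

Competitive equilibrium: 205 − 0.1q = 152 + 0.79q → q* = 59.5506, p* = 199.0449.
At q = 36: demand price = 205 − 0.1·36 = 201.4; supply price = 152 + 0.79·36 = 180.44.
Δq = 59.5506 − 36 = 23.5506; wedge = 201.4 − 180.44 = 20.96.
The triangle = ½ × 23.5506 × 20.96 = €246.81 thousand.

€246.81 thousand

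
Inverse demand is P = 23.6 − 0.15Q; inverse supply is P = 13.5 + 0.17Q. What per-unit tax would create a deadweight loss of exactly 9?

2.4

Competitive equilibrium: 23.6 − 0.15Q = 13.5 + 0.17Q → Q* = 31.5625, P* = 18.8656.
A tax t gives ΔQ = t/0.32 and wedge t, so DWL = t²/0.64.
t²/0.64 = 9 → t² = 5.76 → t = 2.4.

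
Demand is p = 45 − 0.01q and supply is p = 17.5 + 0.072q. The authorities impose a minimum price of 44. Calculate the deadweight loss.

2271.28

Competitive equilibrium: 45 − 0.01q = 17.5 + 0.072q → q* = 335.3659, p* = 41.6463.
At the floor p = 44, quantity demanded = (45 − 44)/0.01 = 100.
Sellers' marginal cost at q' = 100: 17.5 + 0.072·100 = 24.7.
Δq = 335.3659 − 100 = 235.3659; wedge = 44 − 24.7 = 19.3.
Deadweight loss = ½ × 235.3659 × 19.3 = 2271.28.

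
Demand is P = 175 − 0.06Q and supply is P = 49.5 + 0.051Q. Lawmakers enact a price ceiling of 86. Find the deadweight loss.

Competitive equilibrium: 175 − 0.06Q = 49.5 + 0.051Q → Q* = 1130.6306, P* = 107.1622.
At the ceiling P = 86, quantity supplied = (86 − 49.5)/0.051 = 715.6863.
Willingness to pay at Q' = 715.6863: 175 − 0.06·715.6863 = 132.0588.
ΔQ = 1130.6306 − 715.6863 = 414.9443; wedge = 132.0588 − 86 = 46.0588.
DWL = ½ × 414.9443 × 46.0588 = 9555.92.

9555.92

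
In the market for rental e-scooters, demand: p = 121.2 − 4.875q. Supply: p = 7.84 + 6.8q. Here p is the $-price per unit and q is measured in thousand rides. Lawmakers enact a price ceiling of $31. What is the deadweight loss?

Competitive equilibrium: 121.2 − 4.875q = 7.84 + 6.8q → q* = 9.70964, p* = 73.86552.
At the ceiling p = 31, quantity supplied = (31 − 7.84)/6.8 = 3.40588.
Willingness to pay at q' = 3.40588: 121.2 − 4.875·3.40588 = 104.59634.
Δq = 9.70964 − 3.40588 = 6.30376; wedge = 104.59634 − 31 = 73.59634.
Deadweight loss = ½ × 6.30376 × 73.59634 = $231.97 thousand.

$231.97 thousand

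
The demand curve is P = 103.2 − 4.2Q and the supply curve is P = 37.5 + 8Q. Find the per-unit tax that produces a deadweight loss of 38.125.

30.5

Competitive equilibrium: 103.2 − 4.2Q = 37.5 + 8Q → Q* = 5.3852, P* = 80.582.
A tax t gives ΔQ = t/12.2 and wedge t, so DWL = t²/24.4.
t²/24.4 = 38.125 → t² = 930.25 → t = 30.5.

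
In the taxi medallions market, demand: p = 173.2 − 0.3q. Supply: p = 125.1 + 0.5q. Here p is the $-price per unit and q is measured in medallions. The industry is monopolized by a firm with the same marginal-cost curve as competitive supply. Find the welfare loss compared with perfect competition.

$107.55

Competitive equilibrium: 173.2 − 0.3q = 125.1 + 0.5q → q* = 60.125, p* = 155.1625.
Marginal revenue: MR = 173.2 − 0.6q. Set MR = MC: 173.2 − 0.6q = 125.1 + 0.5q → q_m = 43.7273.
Price p_m = 173.2 − 0.3·43.7273 = 160.0818; MC(q_m) = 125.1 + 0.5·43.7273 = 146.9637.
Competitive q* = 60.125, so Δq = 16.3977; wedge = 160.0818 − 146.9637 = 13.1181.
The triangle = ½ × 16.3977 × 13.1181 = $107.55.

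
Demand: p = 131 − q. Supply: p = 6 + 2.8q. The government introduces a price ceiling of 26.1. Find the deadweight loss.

Competitive equilibrium: 131 − q = 6 + 2.8q → q* = 32.8947, p* = 98.1053.
At the ceiling p = 26.1, quantity supplied = (26.1 − 6)/2.8 = 7.1786.
Willingness to pay at q' = 7.1786: 131 − 1·7.1786 = 123.8214.
Δq = 32.8947 − 7.1786 = 25.7161; wedge = 123.8214 − 26.1 = 97.7214.
Deadweight loss = ½ × 25.7161 × 97.7214 = 1256.51.

1256.51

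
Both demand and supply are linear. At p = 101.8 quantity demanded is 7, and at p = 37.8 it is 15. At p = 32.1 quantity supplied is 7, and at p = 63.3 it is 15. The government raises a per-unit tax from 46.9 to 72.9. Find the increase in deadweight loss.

130.87

Demand slope = (37.8 − 101.8)/(15 − 7) = −8, so p = 157.8 − 8q.
Supply slope = (63.3 − 32.1)/(15 − 7) = 3.9, so p = 4.8 + 3.9q.
Competitive equilibrium: 157.8 − 8q = 4.8 + 3.9q → q* = 12.8571, p* = 54.9429.
For a per-unit tax t: Δq = t/11.9, so DWL = ½·t·(t/11.9) = t²/23.8.
At t = 46.9: DWL = 92.421. At t = 72.9: DWL = 223.295.
Increase = 223.295 − 92.421 = 130.87.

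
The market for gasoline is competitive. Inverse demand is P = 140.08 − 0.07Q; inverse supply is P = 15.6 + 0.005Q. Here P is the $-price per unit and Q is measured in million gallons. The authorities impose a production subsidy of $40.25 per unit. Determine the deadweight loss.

$10800.42 million

Competitive equilibrium: 140.08 − 0.07Q = 15.6 + 0.005Q → Q* = 1659.7333, P* = 23.8987.
The subsidy lowers effective supply by 40.25: P = 0.005Q − 24.65.
New quantity: 140.08 − 0.07Q = 0.005Q − 24.65 → Q' = 2196.4.
Overproduction ΔQ = 2196.4 − 1659.7333 = 536.6667; wedge = subsidy = 40.25.
The triangle = ½ × 536.6667 × 40.25 = $10800.42 million.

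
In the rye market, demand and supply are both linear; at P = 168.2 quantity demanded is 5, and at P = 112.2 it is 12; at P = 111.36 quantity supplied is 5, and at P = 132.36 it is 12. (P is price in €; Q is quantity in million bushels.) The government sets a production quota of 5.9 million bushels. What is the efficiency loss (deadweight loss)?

€100.15 million

Demand slope = (112.2 − 168.2)/(12 − 5) = −8, so P = 208.2 − 8Q.
Supply slope = (132.36 − 111.36)/(12 − 5) = 3, so P = 96.36 + 3Q.
Competitive equilibrium: 208.2 − 8Q = 96.36 + 3Q → Q* = 10.1673, P* = 126.8618.
At Q = 5.9: demand price = 208.2 − 8·5.9 = 161; supply price = 96.36 + 3·5.9 = 114.06.
ΔQ = 10.1673 − 5.9 = 4.2673; wedge = 161 − 114.06 = 46.94.
The triangle = ½ × 4.2673 × 46.94 = €100.15 million.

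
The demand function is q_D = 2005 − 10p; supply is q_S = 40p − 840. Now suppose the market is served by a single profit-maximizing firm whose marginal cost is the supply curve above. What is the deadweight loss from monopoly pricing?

25457.98

In inverse form: demand p = 200.5 − 0.1q, supply p = 21 + 0.025q.
Competitive equilibrium: 200.5 − 0.1q = 21 + 0.025q → q* = 1436, p* = 56.9.
Marginal revenue: MR = 200.5 − 0.2q. Set MR = MC: 200.5 − 0.2q = 21 + 0.025q → q_m = 797.7778.
Price p_m = 200.5 − 0.1·797.7778 = 120.7222; MC(q_m) = 21 + 0.025·797.7778 = 40.9444.
Competitive q* = 1436, so Δq = 638.2222; wedge = 120.7222 − 40.9444 = 79.7778.
Deadweight loss = ½ × 638.2222 × 79.7778 = 25457.98.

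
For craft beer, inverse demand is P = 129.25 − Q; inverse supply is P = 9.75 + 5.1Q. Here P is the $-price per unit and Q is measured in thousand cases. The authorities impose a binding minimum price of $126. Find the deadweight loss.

Competitive equilibrium: 129.25 − Q = 9.75 + 5.1Q → Q* = 19.5902, P* = 109.6598.
At the floor P = 126, quantity demanded = (129.25 − 126)/1 = 3.25.
Sellers' marginal cost at Q' = 3.25: 9.75 + 5.1·3.25 = 26.325.
ΔQ = 19.5902 − 3.25 = 16.3402; wedge = 126 − 26.325 = 99.675.
The triangle = ½ × 16.3402 × 99.675 = $814.35 thousand.

$814.35 thousand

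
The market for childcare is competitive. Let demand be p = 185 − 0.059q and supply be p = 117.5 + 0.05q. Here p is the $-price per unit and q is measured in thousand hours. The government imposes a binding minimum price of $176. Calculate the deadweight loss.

Competitive equilibrium: 185 − 0.059q = 117.5 + 0.05q → q* = 619.2661, p* = 148.4633.
At the floor p = 176, quantity demanded = (185 − 176)/0.059 = 152.5424.
Sellers' marginal cost at q' = 152.5424: 117.5 + 0.05·152.5424 = 125.1271.
Δq = 619.2661 − 152.5424 = 466.7237; wedge = 176 − 125.1271 = 50.8729.
Deadweight loss = ½ × 466.7237 × 50.8729 = $11871.79 thousand.

$11871.79 thousand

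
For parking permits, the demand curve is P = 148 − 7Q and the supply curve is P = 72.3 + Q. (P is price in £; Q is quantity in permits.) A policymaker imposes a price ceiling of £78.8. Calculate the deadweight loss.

Competitive equilibrium: 148 − 7Q = 72.3 + Q → Q* = 9.4625, P* = 81.7625.
At the ceiling P = 78.8, quantity supplied = (78.8 − 72.3)/1 = 6.5.
Willingness to pay at Q' = 6.5: 148 − 7·6.5 = 102.5.
ΔQ = 9.4625 − 6.5 = 2.9625; wedge = 102.5 − 78.8 = 23.7.
Welfare loss = ½ × 2.9625 × 23.7 = £35.11.

£35.11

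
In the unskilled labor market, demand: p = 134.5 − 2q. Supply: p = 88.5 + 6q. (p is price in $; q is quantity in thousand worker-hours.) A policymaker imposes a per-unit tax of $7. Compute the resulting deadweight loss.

$3.06 thousand

Competitive equilibrium: 134.5 − 2q = 88.5 + 6q → q* = 5.75, p* = 123.
With the tax, the buyer price exceeds the seller price by 7: (134.5 − 2q) − (88.5 + 6q) = 7 → q' = 4.875.
Δq = 5.75 − 4.875 = 0.875; the wedge equals the tax, 7.
The triangle = ½ × 0.875 × 7 = $3.06 thousand.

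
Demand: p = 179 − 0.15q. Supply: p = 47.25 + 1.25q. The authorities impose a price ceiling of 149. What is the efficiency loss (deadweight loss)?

113.03

Competitive equilibrium: 179 − 0.15q = 47.25 + 1.25q → q* = 94.1071, p* = 164.8839.
At the ceiling p = 149, quantity supplied = (149 − 47.25)/1.25 = 81.4.
Willingness to pay at q' = 81.4: 179 − 0.15·81.4 = 166.79.
Δq = 94.1071 − 81.4 = 12.7071; wedge = 166.79 − 149 = 17.79.
Welfare loss = ½ × 12.7071 × 17.79 = 113.03.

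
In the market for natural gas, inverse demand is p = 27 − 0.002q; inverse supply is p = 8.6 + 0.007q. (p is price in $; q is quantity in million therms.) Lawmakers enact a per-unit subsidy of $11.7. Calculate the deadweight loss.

Competitive equilibrium: 27 − 0.002q = 8.6 + 0.007q → q* = 2044.4444, p* = 22.9111.
The subsidy lowers effective supply by 11.7: p = 0.007q − 3.1.
New quantity: 27 − 0.002q = 0.007q − 3.1 → q' = 3344.4444.
Overproduction Δq = 3344.4444 − 2044.4444 = 1300; wedge = subsidy = 11.7.
The triangle = ½ × 1300 × 11.7 = $7605 million.

$7605 million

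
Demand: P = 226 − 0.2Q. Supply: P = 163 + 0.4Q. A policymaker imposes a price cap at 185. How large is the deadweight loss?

750

Competitive equilibrium: 226 − 0.2Q = 163 + 0.4Q → Q* = 105, P* = 205.
At the ceiling P = 185, quantity supplied = (185 − 163)/0.4 = 55.
Willingness to pay at Q' = 55: 226 − 0.2·55 = 215.
ΔQ = 105 − 55 = 50; wedge = 215 − 185 = 30.
DWL = ½ × 50 × 30 = 750.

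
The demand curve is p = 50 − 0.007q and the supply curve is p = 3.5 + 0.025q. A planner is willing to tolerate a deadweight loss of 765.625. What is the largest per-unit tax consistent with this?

Competitive equilibrium: 50 − 0.007q = 3.5 + 0.025q → q* = 1453.125, p* = 39.8281.
A tax t gives Δq = t/0.032 and wedge t, so DWL = t²/0.064.
t²/0.064 = 765.625 → t² = 49 → t = 7.

7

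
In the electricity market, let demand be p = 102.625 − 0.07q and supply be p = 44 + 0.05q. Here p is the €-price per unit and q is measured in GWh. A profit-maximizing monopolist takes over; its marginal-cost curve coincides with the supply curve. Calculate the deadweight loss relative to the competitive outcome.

Competitive equilibrium: 102.625 − 0.07q = 44 + 0.05q → q* = 488.54167, p* = 68.42708.
Marginal revenue: MR = 102.625 − 0.14q. Set MR = MC: 102.625 − 0.14q = 44 + 0.05q → q_m = 308.55263.
Price p_m = 102.625 − 0.07·308.55263 = 81.02632; MC(q_m) = 44 + 0.05·308.55263 = 59.42763.
Competitive q* = 488.54167, so Δq = 179.98904; wedge = 81.02632 − 59.42763 = 21.59869.
Deadweight loss = ½ × 179.98904 × 21.59869 = €1943.76.

€1943.76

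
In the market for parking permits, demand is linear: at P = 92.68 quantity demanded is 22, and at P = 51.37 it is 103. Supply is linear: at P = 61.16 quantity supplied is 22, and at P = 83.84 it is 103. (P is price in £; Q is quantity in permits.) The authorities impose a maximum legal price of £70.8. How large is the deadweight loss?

£11.82

Demand slope = (51.37 − 92.68)/(103 − 22) = −0.51, so P = 103.9 − 0.51Q.
Supply slope = (83.84 − 61.16)/(103 − 22) = 0.28, so P = 55 + 0.28Q.
Competitive equilibrium: 103.9 − 0.51Q = 55 + 0.28Q → Q* = 61.8987, P* = 72.3316.
At the ceiling P = 70.8, quantity supplied = (70.8 − 55)/0.28 = 56.4286.
Willingness to pay at Q' = 56.4286: 103.9 − 0.51·56.4286 = 75.1214.
ΔQ = 61.8987 − 56.4286 = 5.4701; wedge = 75.1214 − 70.8 = 4.3214.
DWL = ½ × 5.4701 × 4.3214 = £11.82.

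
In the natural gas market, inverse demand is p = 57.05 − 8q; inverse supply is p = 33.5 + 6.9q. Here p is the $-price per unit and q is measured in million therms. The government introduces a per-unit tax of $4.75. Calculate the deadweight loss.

$0.76 million

Competitive equilibrium: 57.05 − 8q = 33.5 + 6.9q → q* = 1.5805, p* = 44.4057.
With the tax, the buyer price exceeds the seller price by 4.75: (57.05 − 8q) − (33.5 + 6.9q) = 4.75 → q' = 1.2617.
Δq = 1.5805 − 1.2617 = 0.3188; the wedge equals the tax, 4.75.
Welfare loss = ½ × 0.3188 × 4.75 = $0.76 million.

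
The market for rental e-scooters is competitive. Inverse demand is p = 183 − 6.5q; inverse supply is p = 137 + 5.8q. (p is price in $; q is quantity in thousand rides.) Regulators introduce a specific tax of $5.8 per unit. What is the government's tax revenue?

$18.96 thousand

Competitive equilibrium: 183 − 6.5q = 137 + 5.8q → q* = 3.7398, p* = 158.6911.
With the tax, the buyer price exceeds the seller price by 5.8: (183 − 6.5q) − (137 + 5.8q) = 5.8 → q' = 3.2683.
Tax revenue = 5.8 × 3.2683 = $18.96 thousand.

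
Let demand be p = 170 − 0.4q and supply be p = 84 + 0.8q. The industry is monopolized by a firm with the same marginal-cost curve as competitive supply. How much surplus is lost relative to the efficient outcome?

Competitive equilibrium: 170 − 0.4q = 84 + 0.8q → q* = 71.6667, p* = 141.3333.
Marginal revenue: MR = 170 − 0.8q. Set MR = MC: 170 − 0.8q = 84 + 0.8q → q_m = 53.75.
Price p_m = 170 − 0.4·53.75 = 148.5; MC(q_m) = 84 + 0.8·53.75 = 127.
Competitive q* = 71.6667, so Δq = 17.9167; wedge = 148.5 − 127 = 21.5.
DWL = ½ × 17.9167 × 21.5 = 192.60.

192.60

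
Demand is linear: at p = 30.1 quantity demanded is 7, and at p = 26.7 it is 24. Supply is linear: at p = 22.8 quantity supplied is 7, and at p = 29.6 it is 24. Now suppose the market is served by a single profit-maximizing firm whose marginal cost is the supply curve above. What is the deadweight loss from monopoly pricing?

Demand slope = (26.7 − 30.1)/(24 − 7) = −0.2, so p = 31.5 − 0.2q.
Supply slope = (29.6 − 22.8)/(24 − 7) = 0.4, so p = 20 + 0.4q.
Competitive equilibrium: 31.5 − 0.2q = 20 + 0.4q → q* = 19.1667, p* = 27.6667.
Marginal revenue: MR = 31.5 − 0.4q. Set MR = MC: 31.5 − 0.4q = 20 + 0.4q → q_m = 14.375.
Price p_m = 31.5 − 0.2·14.375 = 28.625; MC(q_m) = 20 + 0.4·14.375 = 25.75.
Competitive q* = 19.1667, so Δq = 4.7917; wedge = 28.625 − 25.75 = 2.875.
DWL = ½ × 4.7917 × 2.875 = 6.89.

6.89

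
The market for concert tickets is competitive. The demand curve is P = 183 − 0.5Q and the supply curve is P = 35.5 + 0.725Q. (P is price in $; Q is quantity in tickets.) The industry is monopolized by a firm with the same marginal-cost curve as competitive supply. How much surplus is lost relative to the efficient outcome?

$746.07

Competitive equilibrium: 183 − 0.5Q = 35.5 + 0.725Q → Q* = 120.4082, P* = 122.7959.
Marginal revenue: MR = 183 − Q. Set MR = MC: 183 − Q = 35.5 + 0.725Q → Q_m = 85.5072.
Price P_m = 183 − 0.5·85.5072 = 140.2464; MC(Q_m) = 35.5 + 0.725·85.5072 = 97.4927.
Competitive Q* = 120.4082, so ΔQ = 34.901; wedge = 140.2464 − 97.4927 = 42.7537.
Welfare loss = ½ × 34.901 × 42.7537 = $746.07.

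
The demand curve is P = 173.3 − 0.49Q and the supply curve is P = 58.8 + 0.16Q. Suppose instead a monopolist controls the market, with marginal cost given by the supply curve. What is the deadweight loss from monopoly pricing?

Competitive equilibrium: 173.3 − 0.49Q = 58.8 + 0.16Q → Q* = 176.1538, P* = 86.9846.
Marginal revenue: MR = 173.3 − 0.98Q. Set MR = MC: 173.3 − 0.98Q = 58.8 + 0.16Q → Q_m = 100.4386.
Price P_m = 173.3 − 0.49·100.4386 = 124.0851; MC(Q_m) = 58.8 + 0.16·100.4386 = 74.8702.
Competitive Q* = 176.1538, so ΔQ = 75.7152; wedge = 124.0851 − 74.8702 = 49.2149.
Welfare loss = ½ × 75.7152 × 49.2149 = 1863.16.

1863.16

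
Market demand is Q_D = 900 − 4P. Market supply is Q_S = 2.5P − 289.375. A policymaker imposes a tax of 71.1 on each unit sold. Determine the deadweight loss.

In inverse form: demand P = 225 − 0.25Q, supply P = 115.75 + 0.4Q.
Competitive equilibrium: 225 − 0.25Q = 115.75 + 0.4Q → Q* = 168.0769, P* = 182.9808.
With the tax, the buyer price exceeds the seller price by 71.1: (225 − 0.25Q) − (115.75 + 0.4Q) = 71.1 → Q' = 58.6923.
ΔQ = 168.0769 − 58.6923 = 109.3846; the wedge equals the tax, 71.1.
Deadweight loss = ½ × 109.3846 × 71.1 = 3888.62.

3888.62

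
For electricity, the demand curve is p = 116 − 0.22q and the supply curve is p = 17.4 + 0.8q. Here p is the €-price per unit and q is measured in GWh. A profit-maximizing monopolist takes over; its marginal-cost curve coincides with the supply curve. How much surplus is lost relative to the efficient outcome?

Competitive equilibrium: 116 − 0.22q = 17.4 + 0.8q → q* = 96.6667, p* = 94.7333.
Marginal revenue: MR = 116 − 0.44q. Set MR = MC: 116 − 0.44q = 17.4 + 0.8q → q_m = 79.5161.
Price p_m = 116 − 0.22·79.5161 = 98.5065; MC(q_m) = 17.4 + 0.8·79.5161 = 81.0129.
Competitive q* = 96.6667, so Δq = 17.1506; wedge = 98.5065 − 81.0129 = 17.4936.
Welfare loss = ½ × 17.1506 × 17.4936 = €150.01.

€150.01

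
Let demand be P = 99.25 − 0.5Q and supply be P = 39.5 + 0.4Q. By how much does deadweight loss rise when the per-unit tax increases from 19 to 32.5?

386.25

Competitive equilibrium: 99.25 − 0.5Q = 39.5 + 0.4Q → Q* = 66.3889, P* = 66.0556.
For a per-unit tax t: ΔQ = t/0.9, so DWL = ½·t·(t/0.9) = t²/1.8.
At t = 19: DWL = 200.556. At t = 32.5: DWL = 586.806.
Increase = 586.806 − 200.556 = 386.25.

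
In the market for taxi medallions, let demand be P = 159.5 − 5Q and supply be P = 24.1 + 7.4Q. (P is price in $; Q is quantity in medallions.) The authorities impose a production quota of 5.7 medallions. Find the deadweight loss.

Competitive equilibrium: 159.5 − 5Q = 24.1 + 7.4Q → Q* = 10.9194, P* = 104.9032.
At Q = 5.7: demand price = 159.5 − 5·5.7 = 131; supply price = 24.1 + 7.4·5.7 = 66.28.
ΔQ = 10.9194 − 5.7 = 5.2194; wedge = 131 − 66.28 = 64.72.
DWL = ½ × 5.2194 × 64.72 = $168.90.

$168.90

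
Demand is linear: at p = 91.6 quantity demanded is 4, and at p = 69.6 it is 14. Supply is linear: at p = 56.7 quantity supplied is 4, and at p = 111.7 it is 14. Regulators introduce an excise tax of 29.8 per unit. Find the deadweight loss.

Demand slope = (69.6 − 91.6)/(14 − 4) = −2.2, so p = 100.4 − 2.2q.
Supply slope = (111.7 − 56.7)/(14 − 4) = 5.5, so p = 34.7 + 5.5q.
Competitive equilibrium: 100.4 − 2.2q = 34.7 + 5.5q → q* = 8.53247, p* = 81.62857.
With the tax, the buyer price exceeds the seller price by 29.8: (100.4 − 2.2q) − (34.7 + 5.5q) = 29.8 → q' = 4.66234.
Δq = 8.53247 − 4.66234 = 3.87013; the wedge equals the tax, 29.8.
DWL = ½ × 3.87013 × 29.8 = 57.66.

57.66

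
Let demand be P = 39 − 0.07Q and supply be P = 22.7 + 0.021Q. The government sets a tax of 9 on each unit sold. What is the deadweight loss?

445.05

Competitive equilibrium: 39 − 0.07Q = 22.7 + 0.021Q → Q* = 179.1209, P* = 26.4615.
With the tax, the buyer price exceeds the seller price by 9: (39 − 0.07Q) − (22.7 + 0.021Q) = 9 → Q' = 80.2198.
ΔQ = 179.1209 − 80.2198 = 98.9011; the wedge equals the tax, 9.
Deadweight loss = ½ × 98.9011 × 9 = 445.05.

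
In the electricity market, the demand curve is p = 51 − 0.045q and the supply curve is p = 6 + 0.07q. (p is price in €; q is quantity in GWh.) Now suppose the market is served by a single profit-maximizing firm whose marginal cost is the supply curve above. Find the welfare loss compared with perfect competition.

€696.44

Competitive equilibrium: 51 − 0.045q = 6 + 0.07q → q* = 391.3043, p* = 33.3913.
Marginal revenue: MR = 51 − 0.09q. Set MR = MC: 51 − 0.09q = 6 + 0.07q → q_m = 281.25.
Price p_m = 51 − 0.045·281.25 = 38.3438; MC(q_m) = 6 + 0.07·281.25 = 25.6875.
Competitive q* = 391.3043, so Δq = 110.0543; wedge = 38.3438 − 25.6875 = 12.6563.
Welfare loss = ½ × 110.0543 × 12.6563 = €696.44.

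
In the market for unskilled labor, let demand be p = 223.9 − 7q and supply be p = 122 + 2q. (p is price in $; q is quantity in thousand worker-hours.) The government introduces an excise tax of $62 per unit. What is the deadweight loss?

Competitive equilibrium: 223.9 − 7q = 122 + 2q → q* = 11.3222, p* = 144.6444.
With the tax, the buyer price exceeds the seller price by 62: (223.9 − 7q) − (122 + 2q) = 62 → q' = 4.4333.
Δq = 11.3222 − 4.4333 = 6.8889; the wedge equals the tax, 62.
The triangle = ½ × 6.8889 × 62 = $213.56 thousand.

$213.56 thousand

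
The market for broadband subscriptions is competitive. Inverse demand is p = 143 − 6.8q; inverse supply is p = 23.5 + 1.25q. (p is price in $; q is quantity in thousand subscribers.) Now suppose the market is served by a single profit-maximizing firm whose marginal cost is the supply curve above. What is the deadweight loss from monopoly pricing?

Competitive equilibrium: 143 − 6.8q = 23.5 + 1.25q → q* = 14.84472, p* = 42.0559.
Marginal revenue: MR = 143 − 13.6q. Set MR = MC: 143 − 13.6q = 23.5 + 1.25q → q_m = 8.04714.
Price p_m = 143 − 6.8·8.04714 = 88.27945; MC(q_m) = 23.5 + 1.25·8.04714 = 33.55893.
Competitive q* = 14.84472, so Δq = 6.79758; wedge = 88.27945 − 33.55893 = 54.72052.
The triangle = ½ × 6.79758 × 54.72052 = $185.98 thousand.

$185.98 thousand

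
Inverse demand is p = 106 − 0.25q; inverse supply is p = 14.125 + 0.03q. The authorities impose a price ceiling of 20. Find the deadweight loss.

2450.15

Competitive equilibrium: 106 − 0.25q = 14.125 + 0.03q → q* = 328.125, p* = 23.9688.
At the ceiling p = 20, quantity supplied = (20 − 14.125)/0.03 = 195.8333.
Willingness to pay at q' = 195.8333: 106 − 0.25·195.8333 = 57.0417.
Δq = 328.125 − 195.8333 = 132.2917; wedge = 57.0417 − 20 = 37.0417.
The triangle = ½ × 132.2917 × 37.0417 = 2450.15.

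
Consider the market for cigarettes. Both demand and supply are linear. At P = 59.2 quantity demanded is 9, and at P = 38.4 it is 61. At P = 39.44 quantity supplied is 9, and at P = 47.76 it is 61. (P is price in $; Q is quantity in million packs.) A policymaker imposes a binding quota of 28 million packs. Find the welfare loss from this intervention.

$74.26 million

Demand slope = (38.4 − 59.2)/(61 − 9) = −0.4, so P = 62.8 − 0.4Q.
Supply slope = (47.76 − 39.44)/(61 − 9) = 0.16, so P = 38 + 0.16Q.
Competitive equilibrium: 62.8 − 0.4Q = 38 + 0.16Q → Q* = 44.2857, P* = 45.0857.
At Q = 28: demand price = 62.8 − 0.4·28 = 51.6; supply price = 38 + 0.16·28 = 42.48.
ΔQ = 44.2857 − 28 = 16.2857; wedge = 51.6 − 42.48 = 9.12.
DWL = ½ × 16.2857 × 9.12 = $74.26 million.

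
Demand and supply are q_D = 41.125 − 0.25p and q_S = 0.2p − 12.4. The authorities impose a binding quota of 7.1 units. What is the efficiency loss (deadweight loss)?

In inverse form: demand p = 164.5 − 4q, supply p = 62 + 5q.
Competitive equilibrium: 164.5 − 4q = 62 + 5q → q* = 11.3889, p* = 118.9444.
At q = 7.1: demand price = 164.5 − 4·7.1 = 136.1; supply price = 62 + 5·7.1 = 97.5.
Δq = 11.3889 − 7.1 = 4.2889; wedge = 136.1 − 97.5 = 38.6.
Deadweight loss = ½ × 4.2889 × 38.6 = 82.78.

82.78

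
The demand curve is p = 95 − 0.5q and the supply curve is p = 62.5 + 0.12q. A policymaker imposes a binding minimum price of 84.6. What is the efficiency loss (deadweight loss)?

309.93

Competitive equilibrium: 95 − 0.5q = 62.5 + 0.12q → q* = 52.4194, p* = 68.7903.
At the floor p = 84.6, quantity demanded = (95 − 84.6)/0.5 = 20.8.
Sellers' marginal cost at q' = 20.8: 62.5 + 0.12·20.8 = 64.996.
Δq = 52.4194 − 20.8 = 31.6194; wedge = 84.6 − 64.996 = 19.604.
Welfare loss = ½ × 31.6194 × 19.604 = 309.93.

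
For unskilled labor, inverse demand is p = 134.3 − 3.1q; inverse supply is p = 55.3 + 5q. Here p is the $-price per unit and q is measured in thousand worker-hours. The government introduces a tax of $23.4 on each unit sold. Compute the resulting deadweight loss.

$33.80 thousand

Competitive equilibrium: 134.3 − 3.1q = 55.3 + 5q → q* = 9.7531, p* = 104.0654.
With the tax, the buyer price exceeds the seller price by 23.4: (134.3 − 3.1q) − (55.3 + 5q) = 23.4 → q' = 6.8642.
Δq = 9.7531 − 6.8642 = 2.8889; the wedge equals the tax, 23.4.
The triangle = ½ × 2.8889 × 23.4 = $33.80 thousand.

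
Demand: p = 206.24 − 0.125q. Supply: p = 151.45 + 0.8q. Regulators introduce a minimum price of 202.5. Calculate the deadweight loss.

Competitive equilibrium: 206.24 − 0.125q = 151.45 + 0.8q → q* = 59.2324, p* = 198.8359.
At the floor p = 202.5, quantity demanded = (206.24 − 202.5)/0.125 = 29.92.
Sellers' marginal cost at q' = 29.92: 151.45 + 0.8·29.92 = 175.386.
Δq = 59.2324 − 29.92 = 29.3124; wedge = 202.5 − 175.386 = 27.114.
Deadweight loss = ½ × 29.3124 × 27.114 = 397.39.

397.39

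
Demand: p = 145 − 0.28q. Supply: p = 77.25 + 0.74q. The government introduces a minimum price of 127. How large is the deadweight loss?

Competitive equilibrium: 145 − 0.28q = 77.25 + 0.74q → q* = 66.4216, p* = 126.402.
At the floor p = 127, quantity demanded = (145 − 127)/0.28 = 64.2857.
Sellers' marginal cost at q' = 64.2857: 77.25 + 0.74·64.2857 = 124.8214.
Δq = 66.4216 − 64.2857 = 2.1359; wedge = 127 − 124.8214 = 2.1786.
DWL = ½ × 2.1359 × 2.1786 = 2.33.

2.33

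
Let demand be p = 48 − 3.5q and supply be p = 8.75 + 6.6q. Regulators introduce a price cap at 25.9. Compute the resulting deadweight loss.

Competitive equilibrium: 48 − 3.5q = 8.75 + 6.6q → q* = 3.8861, p* = 34.3985.
At the ceiling p = 25.9, quantity supplied = (25.9 − 8.75)/6.6 = 2.5985.
Willingness to pay at q' = 2.5985: 48 − 3.5·2.5985 = 38.9053.
Δq = 3.8861 − 2.5985 = 1.2876; wedge = 38.9053 − 25.9 = 13.0053.
The triangle = ½ × 1.2876 × 13.0053 = 8.37.

8.37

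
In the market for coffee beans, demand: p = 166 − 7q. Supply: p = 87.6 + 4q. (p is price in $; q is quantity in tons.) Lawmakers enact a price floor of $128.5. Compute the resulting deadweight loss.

$17.23

Competitive equilibrium: 166 − 7q = 87.6 + 4q → q* = 7.1273, p* = 116.1091.
At the floor p = 128.5, quantity demanded = (166 − 128.5)/7 = 5.3571.
Sellers' marginal cost at q' = 5.3571: 87.6 + 4·5.3571 = 109.0284.
Δq = 7.1273 − 5.3571 = 1.7702; wedge = 128.5 − 109.0284 = 19.4716.
The triangle = ½ × 1.7702 × 19.4716 = $17.23.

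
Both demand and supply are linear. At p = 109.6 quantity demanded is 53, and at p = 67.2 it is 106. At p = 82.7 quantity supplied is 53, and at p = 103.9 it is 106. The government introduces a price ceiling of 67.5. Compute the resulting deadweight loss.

Demand slope = (67.2 − 109.6)/(106 − 53) = −0.8, so p = 152 − 0.8q.
Supply slope = (103.9 − 82.7)/(106 − 53) = 0.4, so p = 61.5 + 0.4q.
Competitive equilibrium: 152 − 0.8q = 61.5 + 0.4q → q* = 75.41667, p* = 91.66667.
At the ceiling p = 67.5, quantity supplied = (67.5 − 61.5)/0.4 = 15.
Willingness to pay at q' = 15: 152 − 0.8·15 = 140.
Δq = 75.41667 − 15 = 60.41667; wedge = 140 − 67.5 = 72.5.
Welfare loss = ½ × 60.41667 × 72.5 = 2190.10.

2190.10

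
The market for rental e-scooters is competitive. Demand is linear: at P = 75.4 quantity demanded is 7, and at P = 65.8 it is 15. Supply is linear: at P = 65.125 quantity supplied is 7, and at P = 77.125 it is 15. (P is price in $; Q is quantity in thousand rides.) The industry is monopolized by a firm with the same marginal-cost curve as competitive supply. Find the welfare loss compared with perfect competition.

$14.92 thousand

Demand slope = (65.8 − 75.4)/(15 − 7) = −1.2, so P = 83.8 − 1.2Q.
Supply slope = (77.125 − 65.125)/(15 − 7) = 1.5, so P = 54.625 + 1.5Q.
Competitive equilibrium: 83.8 − 1.2Q = 54.625 + 1.5Q → Q* = 10.8056, P* = 70.8333.
Marginal revenue: MR = 83.8 − 2.4Q. Set MR = MC: 83.8 − 2.4Q = 54.625 + 1.5Q → Q_m = 7.4808.
Price P_m = 83.8 − 1.2·7.4808 = 74.823; MC(Q_m) = 54.625 + 1.5·7.4808 = 65.8462.
Competitive Q* = 10.8056, so ΔQ = 3.3248; wedge = 74.823 − 65.8462 = 8.9768.
The triangle = ½ × 3.3248 × 8.9768 = $14.92 thousand.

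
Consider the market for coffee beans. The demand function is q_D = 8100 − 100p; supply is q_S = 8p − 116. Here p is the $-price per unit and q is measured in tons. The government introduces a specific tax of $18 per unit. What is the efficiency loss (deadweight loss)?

$1200

In inverse form: demand p = 81 − 0.01q, supply p = 14.5 + 0.125q.
Competitive equilibrium: 81 − 0.01q = 14.5 + 0.125q → q* = 492.5926, p* = 76.0741.
With the tax, the buyer price exceeds the seller price by 18: (81 − 0.01q) − (14.5 + 0.125q) = 18 → q' = 359.2593.
Δq = 492.5926 − 359.2593 = 133.3333; the wedge equals the tax, 18.
The triangle = ½ × 133.3333 × 18 = $1200.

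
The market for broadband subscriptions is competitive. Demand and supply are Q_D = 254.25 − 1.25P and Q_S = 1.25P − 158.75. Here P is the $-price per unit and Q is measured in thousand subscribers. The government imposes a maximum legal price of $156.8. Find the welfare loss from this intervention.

In inverse form: demand P = 203.4 − 0.8Q, supply P = 127 + 0.8Q.
Competitive equilibrium: 203.4 − 0.8Q = 127 + 0.8Q → Q* = 47.75, P* = 165.2.
At the ceiling P = 156.8, quantity supplied = (156.8 − 127)/0.8 = 37.25.
Willingness to pay at Q' = 37.25: 203.4 − 0.8·37.25 = 173.6.
ΔQ = 47.75 − 37.25 = 10.5; wedge = 173.6 − 156.8 = 16.8.
DWL = ½ × 10.5 × 16.8 = $88.20 thousand.

$88.20 thousand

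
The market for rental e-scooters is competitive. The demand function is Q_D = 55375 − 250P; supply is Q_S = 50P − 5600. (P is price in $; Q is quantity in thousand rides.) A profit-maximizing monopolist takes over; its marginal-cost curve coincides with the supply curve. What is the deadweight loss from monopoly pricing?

$5097.90 thousand

In inverse form: demand P = 221.5 − 0.004Q, supply P = 112 + 0.02Q.
Competitive equilibrium: 221.5 − 0.004Q = 112 + 0.02Q → Q* = 4562.5, P* = 203.25.
Marginal revenue: MR = 221.5 − 0.008Q. Set MR = MC: 221.5 − 0.008Q = 112 + 0.02Q → Q_m = 3910.714286.
Price P_m = 221.5 − 0.004·3910.714286 = 205.857143; MC(Q_m) = 112 + 0.02·3910.714286 = 190.214286.
Competitive Q* = 4562.5, so ΔQ = 651.785714; wedge = 205.857143 − 190.214286 = 15.642857.
The triangle = ½ × 651.785714 × 15.642857 = $5097.90 thousand.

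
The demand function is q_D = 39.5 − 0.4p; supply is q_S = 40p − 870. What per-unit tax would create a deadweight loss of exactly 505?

50.5

In inverse form: demand p = 98.75 − 2.5q, supply p = 21.75 + 0.025q.
Competitive equilibrium: 98.75 − 2.5q = 21.75 + 0.025q → q* = 30.495, p* = 22.5124.
A tax t gives Δq = t/2.525 and wedge t, so DWL = t²/5.05.
t²/5.05 = 505 → t² = 2550.25 → t = 50.5.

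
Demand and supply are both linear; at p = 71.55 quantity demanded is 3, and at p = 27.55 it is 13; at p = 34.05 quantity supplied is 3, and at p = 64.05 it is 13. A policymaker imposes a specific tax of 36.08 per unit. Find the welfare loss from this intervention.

Demand slope = (27.55 − 71.55)/(13 − 3) = −4.4, so p = 84.75 − 4.4q.
Supply slope = (64.05 − 34.05)/(13 − 3) = 3, so p = 25.05 + 3q.
Competitive equilibrium: 84.75 − 4.4q = 25.05 + 3q → q* = 8.0676, p* = 49.2527.
With the tax, the buyer price exceeds the seller price by 36.08: (84.75 − 4.4q) − (25.05 + 3q) = 36.08 → q' = 3.1919.
Δq = 8.0676 − 3.1919 = 4.8757; the wedge equals the tax, 36.08.
Welfare loss = ½ × 4.8757 × 36.08 = 87.96.

87.96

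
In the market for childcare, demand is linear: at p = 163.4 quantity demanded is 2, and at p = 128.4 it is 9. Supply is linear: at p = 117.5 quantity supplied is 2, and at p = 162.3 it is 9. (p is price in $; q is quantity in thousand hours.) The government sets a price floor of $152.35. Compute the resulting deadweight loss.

Demand slope = (128.4 − 163.4)/(9 − 2) = −5, so p = 173.4 − 5q.
Supply slope = (162.3 − 117.5)/(9 − 2) = 6.4, so p = 104.7 + 6.4q.
Competitive equilibrium: 173.4 − 5q = 104.7 + 6.4q → q* = 6.0263, p* = 143.2684.
At the floor p = 152.35, quantity demanded = (173.4 − 152.35)/5 = 4.21.
Sellers' marginal cost at q' = 4.21: 104.7 + 6.4·4.21 = 131.644.
Δq = 6.0263 − 4.21 = 1.8163; wedge = 152.35 − 131.644 = 20.706.
The triangle = ½ × 1.8163 × 20.706 = $18.80 thousand.

$18.80 thousand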